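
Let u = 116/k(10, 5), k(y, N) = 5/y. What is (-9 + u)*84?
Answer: 18732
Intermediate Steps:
u = 232 (u = 116/((5/10)) = 116/((5*(⅒))) = 116/(½) = 116*2 = 232)
(-9 + u)*84 = (-9 + 232)*84 = 223*84 = 18732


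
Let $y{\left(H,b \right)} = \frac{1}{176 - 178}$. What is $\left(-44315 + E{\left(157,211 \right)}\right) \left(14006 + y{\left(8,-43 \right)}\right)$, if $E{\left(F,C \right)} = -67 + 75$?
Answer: $- \frac{1241083377}{2} \approx -6.2054 \cdot 10^{8}$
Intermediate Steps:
$E{\left(F,C \right)} = 8$
$y{\left(H,b \right)} = - \frac{1}{2}$ ($y{\left(H,b \right)} = \frac{1}{-2} = - \frac{1}{2}$)
$\left(-44315 + E{\left(157,211 \right)}\right) \left(14006 + y{\left(8,-43 \right)}\right) = \left(-44315 + 8\right) \left(14006 - \frac{1}{2}\right) = \left(-44307\right) \frac{28011}{2} = - \frac{1241083377}{2}$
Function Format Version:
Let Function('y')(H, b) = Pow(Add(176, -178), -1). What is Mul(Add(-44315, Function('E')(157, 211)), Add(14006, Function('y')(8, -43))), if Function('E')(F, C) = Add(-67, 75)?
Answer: Rational(-1241083377, 2) ≈ -6.2054e+8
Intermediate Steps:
Function('E')(F, C) = 8
Function('y')(H, b) = Rational(-1, 2) (Function('y')(H, b) = Pow(-2, -1) = Rational(-1, 2))
Mul(Add(-44315, Function('E')(157, 211)), Add(14006, Function('y')(8, -43))) = Mul(Add(-44315, 8), Add(14006, Rational(-1, 2))) = Mul(-44307, Rational(28011, 2)) = Rational(-1241083377, 2)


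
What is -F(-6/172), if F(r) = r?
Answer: 3/86 ≈ 0.034884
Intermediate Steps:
-F(-6/172) = -(-6)/172 = -1*(-3/86) = 3/86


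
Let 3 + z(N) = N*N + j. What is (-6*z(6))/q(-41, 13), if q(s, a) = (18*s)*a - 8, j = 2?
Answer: 105/4801 ≈ 0.021870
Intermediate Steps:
q(s, a) = -8 + 18*a*s (q(s, a) = 18*a*s - 8 = -8 + 18*a*s)
z(N) = -1 + N² (z(N) = -3 + (N*N + 2) = -3 + (N² + 2) = -3 + (2 + N²) = -1 + N²)
(-6*z(6))/q(-41, 13) = (-6*(-1 + 6²))/(-8 + 18*13*(-41)) = (-6*(-1 + 36))/(-8 - 9594) = -6*35/(-9602) = -210*(-1/9602) = 105/4801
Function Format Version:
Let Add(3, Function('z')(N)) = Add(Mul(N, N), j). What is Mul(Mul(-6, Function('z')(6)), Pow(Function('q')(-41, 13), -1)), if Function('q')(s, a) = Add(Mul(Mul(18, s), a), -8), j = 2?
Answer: Rational(105, 4801) ≈ 0.021870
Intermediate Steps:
Function('q')(s, a) = Add(-8, Mul(18, a, s)) (Function('q')(s, a) = Add(Mul(18, a, s), -8) = Add(-8, Mul(18, a, s)))
Function('z')(N) = Add(-1, Pow(N, 2)) (Function('z')(N) = Add(-3, Add(Mul(N, N), 2)) = Add(-3, Add(Pow(N, 2), 2)) = Add(-3, Add(2, Pow(N, 2))) = Add(-1, Pow(N, 2)))
Mul(Mul(-6, Function('z')(6)), Pow(Function('q')(-41, 13), -1)) = Mul(Mul(-6, Add(-1, Pow(6, 2))), Pow(Add(-8, Mul(18, 13, -41)), -1)) = Mul(Mul(-6, Add(-1, 36)), Pow(Add(-8, -9594), -1)) = Mul(Mul(-6, 35), Pow(-9602, -1)) = Mul(-210, Rational(-1, 9602)) = Rational(105, 4801)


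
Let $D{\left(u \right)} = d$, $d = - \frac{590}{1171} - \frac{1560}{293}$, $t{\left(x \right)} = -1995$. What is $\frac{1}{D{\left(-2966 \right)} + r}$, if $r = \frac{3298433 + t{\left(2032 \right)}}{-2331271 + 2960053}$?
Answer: $- \frac{107868495273}{63156791773} \approx -1.7079$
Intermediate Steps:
$r = \frac{1648219}{314391}$ ($r = \frac{3298433 - 1995}{-2331271 + 2960053} = \frac{3296438}{628782} = 3296438 \cdot \frac{1}{628782} = \frac{1648219}{314391} \approx 5.2426$)
$d = - \frac{1999630}{343103}$ ($d = \left(-590\right) \frac{1}{1171} - \frac{1560}{293} = - \frac{590}{1171} - \frac{1560}{293} = - \frac{1999630}{343103} \approx -5.8281$)
$D{\left(u \right)} = - \frac{1999630}{343103}$
$\frac{1}{D{\left(-2966 \right)} + r} = \frac{1}{- \frac{1999630}{343103} + \frac{1648219}{314391}} = \frac{1}{- \frac{63156791773}{107868495273}} = - \frac{107868495273}{63156791773}$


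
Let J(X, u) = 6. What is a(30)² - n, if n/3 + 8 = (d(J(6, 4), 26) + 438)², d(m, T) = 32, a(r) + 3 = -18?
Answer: -662235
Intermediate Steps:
a(r) = -21 (a(r) = -3 - 18 = -21)
n = 662676 (n = -24 + 3*(32 + 438)² = -24 + 3*470² = -24 + 3*220900 = -24 + 662700 = 662676)
a(30)² - n = (-21)² - 1*662676 = 441 - 662676 = -662235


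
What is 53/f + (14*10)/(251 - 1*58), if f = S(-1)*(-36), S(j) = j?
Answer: 15269/6948 ≈ 2.1976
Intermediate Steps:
f = 36 (f = -1*(-36) = 36)
53/f + (14*10)/(251 - 1*58) = 53/36 + (14*10)/(251 - 1*58) = 53*(1/36) + 140/(251 - 58) = 53/36 + 140/193 = 15269/6948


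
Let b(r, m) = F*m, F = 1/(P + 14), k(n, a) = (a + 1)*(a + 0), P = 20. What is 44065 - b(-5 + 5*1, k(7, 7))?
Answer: 749077/17 ≈ 44063.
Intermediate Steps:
k(n, a) = a*(1 + a) (k(n, a) = (1 + a)*a = a*(1 + a))
F = 1/34 (F = 1/(20 + 14) = 1/34 ≈ 0.029412)
b(r, m) = m/34
44065 - b(-5 + 5*1, k(7, 7)) = 44065 - 7*(1 + 7)/34 = 44065 - 7*8/34 = 44065 - 56/34 = 44065 - 1*28/17 = 44065 - 28/17 = 749077/17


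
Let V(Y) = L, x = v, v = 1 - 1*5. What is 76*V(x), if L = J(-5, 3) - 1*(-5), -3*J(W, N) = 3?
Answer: 304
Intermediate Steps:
J(W, N) = -1 (J(W, N) = -⅓*3 = -1)
v = -4 (v = 1 - 5 = -4)
L = 4 (L = -1 - 1*(-5) = -1 + 5 = 4)
x = -4
V(Y) = 4
76*V(x) = 76*4 = 304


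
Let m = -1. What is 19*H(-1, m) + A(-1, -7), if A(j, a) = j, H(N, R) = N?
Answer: -20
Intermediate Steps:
19*H(-1, m) + A(-1, -7) = 19*(-1) - 1 = -19 - 1 = -20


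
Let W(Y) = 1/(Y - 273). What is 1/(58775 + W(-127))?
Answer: 400/23509999 ≈ 1.7014e-5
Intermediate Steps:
W(Y) = 1/(-273 + Y)
1/(58775 + W(-127)) = 1/(58775 + 1/(-273 - 127)) = 1/(58775 + 1/(-400)) = 1/(58775 - 1/400) = 1/(23509999/400) = 400/23509999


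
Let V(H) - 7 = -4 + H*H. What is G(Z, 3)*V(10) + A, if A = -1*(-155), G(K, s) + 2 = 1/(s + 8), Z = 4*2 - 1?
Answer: -458/11 ≈ -41.636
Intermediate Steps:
V(H) = 3 + H² (V(H) = 7 + (-4 + H*H) = 7 + (-4 + H²) = 3 + H²)
Z = 7 (Z = 8 - 1 = 7)
G(K, s) = -2 + 1/(8 + s) (G(K, s) = -2 + 1/(s + 8) = -2 + 1/(8 + s))
A = 155
G(Z, 3)*V(10) + A = ((-15 - 2*3)/(8 + 3))*(3 + 10²) + 155 = ((-15 - 6)/11)*(3 + 100) + 155 = ((1/11)*(-21))*103 + 155 = -21/11*103 + 155 = -2163/11 + 155 = -458/11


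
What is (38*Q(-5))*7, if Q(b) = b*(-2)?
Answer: 2660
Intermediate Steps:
Q(b) = -2*b
(38*Q(-5))*7 = (38*(-2*(-5)))*7 = (38*10)*7 = 380*7 = 2660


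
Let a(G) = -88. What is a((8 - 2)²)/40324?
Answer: -22/10081 ≈ -0.0021823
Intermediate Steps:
a((8 - 2)²)/40324 = -88/40324 = -88*1/40324 = -22/10081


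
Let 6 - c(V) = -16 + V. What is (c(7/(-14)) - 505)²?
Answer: 931225/4 ≈ 2.3281e+5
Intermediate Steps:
c(V) = 22 - V (c(V) = 6 - (-16 + V) = 6 + (16 - V) = 22 - V)
(c(7/(-14)) - 505)² = ((22 - 7/(-14)) - 505)² = ((22 - 7*(-1)/14) - 505)² = ((22 - 1*(-½)) - 505)² = ((22 + ½) - 505)² = (45/2 - 505)² = (-965/2)² = 931225/4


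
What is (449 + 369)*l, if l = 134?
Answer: 109612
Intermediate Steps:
(449 + 369)*l = (449 + 369)*134 = 818*134 = 109612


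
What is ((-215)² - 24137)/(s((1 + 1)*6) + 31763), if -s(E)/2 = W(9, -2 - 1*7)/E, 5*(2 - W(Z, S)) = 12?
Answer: 165660/238223 ≈ 0.69540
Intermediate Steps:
W(Z, S) = -⅖ (W(Z, S) = 2 - ⅕*12 = 2 - 12/5 = -⅖)
s(E) = 4/(5*E) (s(E) = -(-4)/(5*E) = 4/(5*E))
((-215)² - 24137)/(s((1 + 1)*6) + 31763) = ((-215)² - 24137)/(4/(5*(((1 + 1)*6))) + 31763) = (46225 - 24137)/(4/(5*((2*6))) + 31763) = 22088/((⅘)/12 + 31763) = 22088/((⅘)*(1/12) + 31763) = 22088/(1/15 + 31763) = 22088/(476446/15) = 22088*(15/476446) = 165660/238223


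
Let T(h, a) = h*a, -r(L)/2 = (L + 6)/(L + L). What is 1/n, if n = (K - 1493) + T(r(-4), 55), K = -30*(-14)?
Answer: -2/2091 ≈ -0.00095648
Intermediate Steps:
K = 420
r(L) = -(6 + L)/L (r(L) = -2*(L + 6)/(L + L) = -2*(6 + L)/(2*L) = -2*(6 + L)*1/(2*L) = -(6 + L)/L)
T(h, a) = a*h
n = -2091/2 (n = (420 - 1493) + 55*((-6 - 1*(-4))/(-4)) = -1073 + 55*(-(-6 + 4)/4) = -1073 + 55*(-¼*(-2)) = -1073 + 55*(½) = -1073 + 55/2 = -2091/2 ≈ -1045.5)
1/n = 1/(-2091/2) = -2/2091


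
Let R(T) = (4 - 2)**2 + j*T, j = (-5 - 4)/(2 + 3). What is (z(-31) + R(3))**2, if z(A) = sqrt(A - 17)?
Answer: (7 - 20*I*sqrt(3))**2/25 ≈ -46.04 - 19.399*I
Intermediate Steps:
z(A) = sqrt(-17 + A)
j = -9/5 ≈ -1.8000
R(T) = 4 - 9*T/5 (R(T) = (4 - 2)**2 - 9*T/5 = 2**2 - 9*T/5 = 4 - 9*T/5)
(z(-31) + R(3))**2 = (sqrt(-17 - 31) + (4 - 9/5*3))**2 = (sqrt(-48) + (4 - 27/5))**2 = (4*I*sqrt(3) - 7/5)**2 = (-7/5 + 4*I*sqrt(3))**2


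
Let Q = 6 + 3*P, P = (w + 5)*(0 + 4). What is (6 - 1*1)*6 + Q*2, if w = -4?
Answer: 66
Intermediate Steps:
P = 4 (P = (-4 + 5)*(0 + 4) = 1*4 = 4)
Q = 18 (Q = 6 + 3*4 = 6 + 12 = 18)
(6 - 1*1)*6 + Q*2 = (6 - 1*1)*6 + 18*2 = (6 - 1)*6 + 36 = 5*6 + 36 = 30 + 36 = 66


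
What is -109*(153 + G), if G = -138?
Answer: -1635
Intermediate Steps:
-109*(153 + G) = -109*(153 - 138) = -109*15 = -1635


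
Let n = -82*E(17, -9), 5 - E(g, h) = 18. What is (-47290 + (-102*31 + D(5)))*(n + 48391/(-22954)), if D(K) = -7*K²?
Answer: -1236340349271/22954 ≈ -5.3862e+7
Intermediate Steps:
E(g, h) = -13 (E(g, h) = 5 - 1*18 = 5 - 18 = -13)
n = 1066 (n = -82*(-13) = 1066)
(-47290 + (-102*31 + D(5)))*(n + 48391/(-22954)) = (-47290 + (-102*31 - 7*5²))*(1066 + 48391/(-22954)) = (-47290 + (-3162 - 7*25))*(1066 + 48391*(-1/22954)) = (-47290 + (-3162 - 175))*(1066 - 48391/22954) = (-47290 - 3337)*(24420573/22954) = -50627*24420573/22954 = -1236340349271/22954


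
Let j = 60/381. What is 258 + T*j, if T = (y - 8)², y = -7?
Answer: 37266/127 ≈ 293.43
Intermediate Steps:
j = 20/127 (j = 60*(1/381) = 20/127 ≈ 0.15748)
T = 225 (T = (-7 - 8)² = (-15)² = 225)
258 + T*j = 258 + 225*(20/127) = 258 + 4500/127 = 37266/127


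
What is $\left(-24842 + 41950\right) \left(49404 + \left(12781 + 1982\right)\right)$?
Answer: $1097769036$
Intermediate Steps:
$\left(-24842 + 41950\right) \left(49404 + \left(12781 + 1982\right)\right) = 17108 \left(49404 + 14763\right) = 17108 \cdot 64167 = 1097769036$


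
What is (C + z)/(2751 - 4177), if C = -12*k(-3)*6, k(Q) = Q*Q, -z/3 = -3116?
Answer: -4350/713 ≈ -6.1010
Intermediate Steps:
z = 9348 (z = -3*(-3116) = 9348)
k(Q) = Q**2
C = -648 (C = -12*(-3)**2*6 = -12*9*6 = -108*6 = -648)
(C + z)/(2751 - 4177) = (-648 + 9348)/(2751 - 4177) = 8700/(-1426) = 8700*(-1/1426) = -4350/713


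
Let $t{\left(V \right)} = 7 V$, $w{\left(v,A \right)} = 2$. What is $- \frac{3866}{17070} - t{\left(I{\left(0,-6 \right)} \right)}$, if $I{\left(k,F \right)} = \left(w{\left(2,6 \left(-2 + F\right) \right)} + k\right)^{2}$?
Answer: $- \frac{240913}{8535} \approx -28.226$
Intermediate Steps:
$I{\left(k,F \right)} = \left(2 + k\right)^{2}$
$- \frac{3866}{17070} - t{\left(I{\left(0,-6 \right)} \right)} = - \frac{3866}{17070} - 7 \left(2 + 0\right)^{2} = \left(-3866\right) \frac{1}{17070} - 7 \cdot 2^{2} = - \frac{1933}{8535} - 7 \cdot 4 = - \frac{1933}{8535} - 28 = - \frac{240913}{8535}$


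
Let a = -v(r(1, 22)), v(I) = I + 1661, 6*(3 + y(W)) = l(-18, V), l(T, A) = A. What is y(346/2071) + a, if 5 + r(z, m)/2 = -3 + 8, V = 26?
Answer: -4979/3 ≈ -1659.7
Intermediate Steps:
y(W) = 4/3 (y(W) = -3 + (⅙)*26 = -3 + 13/3 = 4/3)
r(z, m) = 0 (r(z, m) = -10 + 2*(-3 + 8) = -10 + 2*5 = -10 + 10 = 0)
v(I) = 1661 + I
a = -1661 (a = -(1661 + 0) = -1*1661 = -1661)
y(346/2071) + a = 4/3 - 1661 = -4979/3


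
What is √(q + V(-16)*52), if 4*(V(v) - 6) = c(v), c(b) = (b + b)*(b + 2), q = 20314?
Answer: 115*√2 ≈ 162.63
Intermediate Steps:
c(b) = 2*b*(2 + b) (c(b) = (2*b)*(2 + b) = 2*b*(2 + b))
V(v) = 6 + v*(2 + v)/2 (V(v) = 6 + (2*v*(2 + v))/4 = 6 + v*(2 + v)/2)
√(q + V(-16)*52) = √(20314 + (6 + (½)*(-16)*(2 - 16))*52) = √(20314 + (6 + (½)*(-16)*(-14))*52) = √(20314 + (6 + 112)*52) = √(20314 + 118*52) = √(20314 + 6136) = √26450 = 115*√2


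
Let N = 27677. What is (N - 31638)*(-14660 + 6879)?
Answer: 30820541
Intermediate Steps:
(N - 31638)*(-14660 + 6879) = (27677 - 31638)*(-14660 + 6879) = -3961*(-7781) = 30820541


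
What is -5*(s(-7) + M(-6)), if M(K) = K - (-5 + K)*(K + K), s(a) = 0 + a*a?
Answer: 445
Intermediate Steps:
s(a) = a² (s(a) = 0 + a² = a²)
M(K) = K - 2*K*(-5 + K) (M(K) = K - (-5 + K)*2*K = K - 2*K*(-5 + K))
-5*(s(-7) + M(-6)) = -5*((-7)² - 6*(11 - 2*(-6))) = -5*(49 - 6*(11 + 12)) = -5*(49 - 6*23) = -5*(49 - 138) = -5*(-89) = 445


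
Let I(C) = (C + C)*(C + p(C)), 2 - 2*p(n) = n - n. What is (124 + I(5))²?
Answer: 33856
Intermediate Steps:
p(n) = 1 (p(n) = 1 - (n - n)/2 = 1 - ½*0 = 1 + 0 = 1)
I(C) = 2*C*(1 + C) (I(C) = (C + C)*(C + 1) = (2*C)*(1 + C) = 2*C*(1 + C))
(124 + I(5))² = (124 + 2*5*(1 + 5))² = (124 + 2*5*6)² = (124 + 60)² = 184² = 33856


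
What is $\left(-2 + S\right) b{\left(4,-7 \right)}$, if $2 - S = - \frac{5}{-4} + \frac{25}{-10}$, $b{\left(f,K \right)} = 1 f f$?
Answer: $20$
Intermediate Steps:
$b{\left(f,K \right)} = f^{2}$ ($b{\left(f,K \right)} = f f = f^{2}$)
$S = \frac{13}{4}$ ($S = 2 - \left(- \frac{5}{-4} + \frac{25}{-10}\right) = 2 - \left(\left(-5\right) \left(- \frac{1}{4}\right) + 25 \left(- \frac{1}{10}\right)\right) = 2 - \left(\frac{5}{4} - \frac{5}{2}\right) = 2 - - \frac{5}{4} = 2 + \frac{5}{4} = \frac{13}{4} \approx 3.25$)
$\left(-2 + S\right) b{\left(4,-7 \right)} = \left(-2 + \frac{13}{4}\right) 4^{2} = \frac{5}{4} \cdot 16 = 20$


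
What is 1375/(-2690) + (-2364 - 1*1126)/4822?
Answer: -1601835/1297118 ≈ -1.2349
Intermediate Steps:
1375/(-2690) + (-2364 - 1*1126)/4822 = 1375*(-1/2690) + (-2364 - 1126)*(1/4822) = -275/538 - 3490*1/4822 = -275/538 - 1745/2411 = -1601835/1297118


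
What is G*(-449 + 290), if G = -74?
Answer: 11766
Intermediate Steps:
G*(-449 + 290) = -74*(-449 + 290) = -74*(-159) = 11766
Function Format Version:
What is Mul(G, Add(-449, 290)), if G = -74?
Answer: 11766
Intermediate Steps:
Mul(G, Add(-449, 290)) = Mul(-74, Add(-449, 290)) = Mul(-74, -159) = 11766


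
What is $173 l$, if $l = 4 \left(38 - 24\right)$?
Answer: $9688$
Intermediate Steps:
$l = 56$ ($l = 4 \cdot 14 = 56$)
$173 l = 173 \cdot 56 = 9688$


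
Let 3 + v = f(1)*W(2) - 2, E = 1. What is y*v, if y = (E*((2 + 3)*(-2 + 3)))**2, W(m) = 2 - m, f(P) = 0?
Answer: -125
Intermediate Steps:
v = -5 (v = -3 + (0*(2 - 1*2) - 2) = -3 + (0*(2 - 2) - 2) = -3 + (0*0 - 2) = -3 + (0 - 2) = -3 - 2 = -5)
y = 25 (y = (1*((2 + 3)*(-2 + 3)))**2 = (1*(5*1))**2 = (1*5)**2 = 5**2 = 25)
y*v = 25*(-5) = -125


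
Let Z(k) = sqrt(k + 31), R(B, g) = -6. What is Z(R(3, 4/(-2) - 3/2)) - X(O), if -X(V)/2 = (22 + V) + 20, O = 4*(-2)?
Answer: 73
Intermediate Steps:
O = -8
X(V) = -84 - 2*V (X(V) = -2*((22 + V) + 20) = -2*(42 + V) = -84 - 2*V)
Z(k) = sqrt(31 + k)
Z(R(3, 4/(-2) - 3/2)) - X(O) = sqrt(31 - 6) - (-84 - 2*(-8)) = sqrt(25) - (-84 + 16) = 5 - 1*(-68) = 5 + 68 = 73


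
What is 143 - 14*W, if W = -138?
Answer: 2075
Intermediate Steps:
143 - 14*W = 143 - 14*(-138) = 143 + 1932 = 2075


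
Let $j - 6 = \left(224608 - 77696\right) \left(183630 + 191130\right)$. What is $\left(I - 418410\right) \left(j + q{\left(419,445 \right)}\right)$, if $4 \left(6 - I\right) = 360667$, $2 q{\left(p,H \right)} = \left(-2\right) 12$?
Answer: $- \frac{56000496241805631}{2} \approx -2.8 \cdot 10^{16}$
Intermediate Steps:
$q{\left(p,H \right)} = -12$ ($q{\left(p,H \right)} = \frac{\left(-2\right) 12}{2} = \frac{1}{2} \left(-24\right) = -12$)
$I = - \frac{360643}{4}$ ($I = 6 - \frac{360667}{4} = - \frac{360643}{4} \approx -90161.0$)
$j = 55056741126$ ($j = 6 + \left(224608 - 77696\right) \left(183630 + 191130\right) = 6 + 146912 \cdot 374760 = 6 + 55056741120 = 55056741126$)
$\left(I - 418410\right) \left(j + q{\left(419,445 \right)}\right) = \left(- \frac{360643}{4} - 418410\right) \left(55056741126 - 12\right) = \left(- \frac{2034283}{4}\right) 55056741114 = - \frac{56000496241805631}{2}$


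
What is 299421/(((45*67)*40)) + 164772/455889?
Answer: 5791638647/2036304200 ≈ 2.8442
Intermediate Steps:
299421/(((45*67)*40)) + 164772/455889 = 299421/((3015*40)) + 164772*(1/455889) = 299421/120600 + 54924/151963 = 299421*(1/120600) + 54924/151963 = 33269/13400 + 54924/151963 = 5791638647/2036304200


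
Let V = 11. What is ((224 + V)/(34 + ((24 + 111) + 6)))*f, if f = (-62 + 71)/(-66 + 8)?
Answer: -423/2030 ≈ -0.20837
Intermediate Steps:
f = -9/58 (f = 9/(-58) = 9*(-1/58) = -9/58 ≈ -0.15517)
((224 + V)/(34 + ((24 + 111) + 6)))*f = ((224 + 11)/(34 + ((24 + 111) + 6)))*(-9/58) = (235/(34 + (135 + 6)))*(-9/58) = (235/(34 + 141))*(-9/58) = (235/175)*(-9/58) = (235*(1/175))*(-9/58) = (47/35)*(-9/58) = -423/2030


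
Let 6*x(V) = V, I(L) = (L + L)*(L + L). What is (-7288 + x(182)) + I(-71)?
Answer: 38719/3 ≈ 12906.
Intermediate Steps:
I(L) = 4*L² (I(L) = (2*L)*(2*L) = 4*L²)
x(V) = V/6
(-7288 + x(182)) + I(-71) = (-7288 + (⅙)*182) + 4*(-71)² = (-7288 + 91/3) + 4*5041 = -21773/3 + 20164 = 38719/3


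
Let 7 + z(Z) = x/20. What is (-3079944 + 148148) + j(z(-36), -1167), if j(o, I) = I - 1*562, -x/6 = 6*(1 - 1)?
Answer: -2933525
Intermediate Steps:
x = 0 (x = -36*(1 - 1) = -36*0 = -6*0 = 0)
z(Z) = -7 (z(Z) = -7 + 0/20 = -7 + 0*(1/20) = -7 + 0 = -7)
j(o, I) = -562 + I (j(o, I) = I - 562 = -562 + I)
(-3079944 + 148148) + j(z(-36), -1167) = (-3079944 + 148148) + (-562 - 1167) = -2931796 - 1729 = -2933525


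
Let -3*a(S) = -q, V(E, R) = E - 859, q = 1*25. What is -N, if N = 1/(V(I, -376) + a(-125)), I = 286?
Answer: 3/1694 ≈ 0.0017710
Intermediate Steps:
q = 25
V(E, R) = -859 + E
a(S) = 25/3 (a(S) = -(-1)*25/3 = -⅓*(-25) = 25/3)
N = -3/1694 (N = 1/((-859 + 286) + 25/3) = 1/(-573 + 25/3) = 1/(-1694/3) = -3/1694 ≈ -0.0017710)
-N = -1*(-3/1694) = 3/1694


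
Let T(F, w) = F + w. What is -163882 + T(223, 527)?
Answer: -163132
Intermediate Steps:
-163882 + T(223, 527) = -163882 + (223 + 527) = -163882 + 750 = -163132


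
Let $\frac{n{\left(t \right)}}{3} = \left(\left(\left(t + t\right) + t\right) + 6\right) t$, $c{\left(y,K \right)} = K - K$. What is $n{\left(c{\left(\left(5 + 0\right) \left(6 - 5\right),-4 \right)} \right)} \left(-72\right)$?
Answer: $0$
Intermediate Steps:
$c{\left(y,K \right)} = 0$
$n{\left(t \right)} = 3 t \left(6 + 3 t\right)$ ($n{\left(t \right)} = 3 \left(\left(\left(t + t\right) + t\right) + 6\right) t = 3 \left(\left(2 t + t\right) + 6\right) t = 3 \left(3 t + 6\right) t = 3 \left(6 + 3 t\right) t = 3 t \left(6 + 3 t\right)$)
$n{\left(c{\left(\left(5 + 0\right) \left(6 - 5\right),-4 \right)} \right)} \left(-72\right) = 9 \cdot 0 \left(2 + 0\right) \left(-72\right) = 9 \cdot 0 \cdot 2 \left(-72\right) = 0 \left(-72\right) = 0$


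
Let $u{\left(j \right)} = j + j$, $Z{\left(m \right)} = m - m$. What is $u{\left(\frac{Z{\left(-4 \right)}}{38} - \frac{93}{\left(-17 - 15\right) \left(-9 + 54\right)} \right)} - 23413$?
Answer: $- \frac{5619089}{240} \approx -23413.0$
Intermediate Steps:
$Z{\left(m \right)} = 0$
$u{\left(j \right)} = 2 j$
$u{\left(\frac{Z{\left(-4 \right)}}{38} - \frac{93}{\left(-17 - 15\right) \left(-9 + 54\right)} \right)} - 23413 = 2 \left(\frac{0}{38} - \frac{93}{\left(-17 - 15\right) \left(-9 + 54\right)}\right) - 23413 = 2 \left(0 \cdot \frac{1}{38} - \frac{93}{\left(-32\right) 45}\right) - 23413 = 2 \left(0 - \frac{93}{-1440}\right) - 23413 = 2 \left(0 - - \frac{31}{480}\right) - 23413 = 2 \left(0 + \frac{31}{480}\right) - 23413 = 2 \cdot \frac{31}{480} - 23413 = \frac{31}{240} - 23413 = - \frac{5619089}{240}$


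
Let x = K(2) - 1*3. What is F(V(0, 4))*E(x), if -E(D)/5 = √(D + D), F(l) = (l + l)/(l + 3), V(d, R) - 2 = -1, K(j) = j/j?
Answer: -5*I ≈ -5.0*I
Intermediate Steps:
K(j) = 1
V(d, R) = 1 (V(d, R) = 2 - 1 = 1)
F(l) = 2*l/(3 + l) (F(l) = (2*l)/(3 + l) = 2*l/(3 + l))
x = -2 (x = 1 - 1*3 = 1 - 3 = -2)
E(D) = -5*√2*√D (E(D) = -5*√(D + D) = -5*√2*√D)
F(V(0, 4))*E(x) = (2*1/(3 + 1))*(-5*√2*√(-2)) = (2*1/4)*(-5*√2*I*√2) = (2*1*(¼))*(-10*I) = (-10*I)/2 = -5*I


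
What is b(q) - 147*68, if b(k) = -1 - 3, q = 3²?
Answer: -10000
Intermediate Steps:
q = 9
b(k) = -4
b(q) - 147*68 = -4 - 147*68 = -4 - 9996 = -10000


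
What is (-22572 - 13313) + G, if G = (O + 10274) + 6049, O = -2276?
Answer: -21838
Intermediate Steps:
G = 14047 (G = (-2276 + 10274) + 6049 = 7998 + 6049 = 14047)
(-22572 - 13313) + G = (-22572 - 13313) + 14047 = -35885 + 14047 = -21838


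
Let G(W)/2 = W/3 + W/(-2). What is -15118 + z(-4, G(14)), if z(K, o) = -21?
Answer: -15139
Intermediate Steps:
G(W) = -W/3 (G(W) = 2*(W/3 + W/(-2)) = 2*(W*(⅓) + W*(-½)) = 2*(W/3 - W/2) = 2*(-W/6) = -W/3)
-15118 + z(-4, G(14)) = -15118 - 21 = -15139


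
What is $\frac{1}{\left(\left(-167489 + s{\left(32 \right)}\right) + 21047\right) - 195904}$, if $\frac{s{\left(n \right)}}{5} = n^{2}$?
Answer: $- \frac{1}{337226} \approx -2.9654 \cdot 10^{-6}$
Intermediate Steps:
$s{\left(n \right)} = 5 n^{2}$
$\frac{1}{\left(\left(-167489 + s{\left(32 \right)}\right) + 21047\right) - 195904} = \frac{1}{\left(\left(-167489 + 5 \cdot 32^{2}\right) + 21047\right) - 195904} = \frac{1}{\left(\left(-167489 + 5 \cdot 1024\right) + 21047\right) - 195904} = \frac{1}{\left(\left(-167489 + 5120\right) + 21047\right) - 195904} = \frac{1}{\left(-162369 + 21047\right) - 195904} = \frac{1}{-141322 - 195904} = \frac{1}{-337226} = - \frac{1}{337226}$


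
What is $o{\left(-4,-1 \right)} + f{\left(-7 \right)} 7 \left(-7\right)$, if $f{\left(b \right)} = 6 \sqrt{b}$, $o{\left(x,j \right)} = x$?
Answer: $-4 - 294 i \sqrt{7} \approx -4.0 - 777.85 i$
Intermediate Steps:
$o{\left(-4,-1 \right)} + f{\left(-7 \right)} 7 \left(-7\right) = -4 + 6 \sqrt{-7} \cdot 7 \left(-7\right) = -4 + 6 i \sqrt{7} \left(-49\right) = -4 - 294 i \sqrt{7}$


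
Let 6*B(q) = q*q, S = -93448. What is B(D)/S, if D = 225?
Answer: -16875/186896 ≈ -0.090291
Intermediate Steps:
B(q) = q**2/6 (B(q) = (q*q)/6 = q**2/6)
B(D)/S = ((1/6)*225**2)/(-93448) = ((1/6)*50625)*(-1/93448) = (16875/2)*(-1/93448) = -16875/186896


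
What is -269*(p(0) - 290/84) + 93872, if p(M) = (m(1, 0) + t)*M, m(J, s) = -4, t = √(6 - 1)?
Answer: 3981629/42 ≈ 94801.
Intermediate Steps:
t = √5 ≈ 2.2361
p(M) = M*(-4 + √5) (p(M) = (-4 + √5)*M = M*(-4 + √5))
-269*(p(0) - 290/84) + 93872 = -269*(0*(-4 + √5) - 290/84) + 93872 = -269*(0 - 290*1/84) + 93872 = -269*(0 - 145/42) + 93872 = -269*(-145/42) + 93872 = 39005/42 + 93872 = 3981629/42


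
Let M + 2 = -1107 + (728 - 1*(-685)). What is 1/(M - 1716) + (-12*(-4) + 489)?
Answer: 758243/1412 ≈ 537.00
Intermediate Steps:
M = 304 (M = -2 + (-1107 + (728 - 1*(-685))) = -2 + (-1107 + (728 + 685)) = -2 + (-1107 + 1413) = -2 + 306 = 304)
1/(M - 1716) + (-12*(-4) + 489) = 1/(304 - 1716) + (-12*(-4) + 489) = 1/(-1412) + (48 + 489) = -1/1412 + 537 = 758243/1412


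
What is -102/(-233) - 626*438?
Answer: -63885702/233 ≈ -2.7419e+5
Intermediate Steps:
-102/(-233) - 626*438 = -102*(-1/233) - 274188 = 102/233 - 274188 = -63885702/233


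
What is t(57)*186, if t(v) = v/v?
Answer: 186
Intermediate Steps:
t(v) = 1
t(57)*186 = 1*186 = 186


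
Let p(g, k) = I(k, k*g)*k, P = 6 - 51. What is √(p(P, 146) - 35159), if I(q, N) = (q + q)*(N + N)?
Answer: I*√560219639 ≈ 23669.0*I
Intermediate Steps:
I(q, N) = 4*N*q (I(q, N) = (2*q)*(2*N) = 4*N*q)
P = -45
p(g, k) = 4*g*k³ (p(g, k) = (4*(k*g)*k)*k = (4*(g*k)*k)*k = (4*g*k²)*k = 4*g*k³)
√(p(P, 146) - 35159) = √(4*(-45)*146³ - 35159) = √(4*(-45)*3112136 - 35159) = √(-560184480 - 35159) = √(-560219639) = I*√560219639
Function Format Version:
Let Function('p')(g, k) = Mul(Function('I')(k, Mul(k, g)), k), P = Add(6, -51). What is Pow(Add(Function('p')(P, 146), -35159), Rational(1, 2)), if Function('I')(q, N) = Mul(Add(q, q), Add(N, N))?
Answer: Mul(I, Pow(560219639, Rational(1, 2))) ≈ Mul(23669., I)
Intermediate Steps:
Function('I')(q, N) = Mul(4, N, q) (Function('I')(q, N) = Mul(Mul(2, q), Mul(2, N)) = Mul(4, N, q))
P = -45
Function('p')(g, k) = Mul(4, g, Pow(k, 3)) (Function('p')(g, k) = Mul(Mul(4, Mul(k, g), k), k) = Mul(Mul(4, Mul(g, k), k), k) = Mul(Mul(4, g, Pow(k, 2)), k) = Mul(4, g, Pow(k, 3)))
Pow(Add(Function('p')(P, 146), -35159), Rational(1, 2)) = Pow(Add(Mul(4, -45, Pow(146, 3)), -35159), Rational(1, 2)) = Pow(Add(Mul(4, -45, 3112136), -35159), Rational(1, 2)) = Pow(Add(-560184480, -35159), Rational(1, 2)) = Pow(-560219639, Rational(1, 2)) = Mul(I, Pow(560219639, Rational(1, 2)))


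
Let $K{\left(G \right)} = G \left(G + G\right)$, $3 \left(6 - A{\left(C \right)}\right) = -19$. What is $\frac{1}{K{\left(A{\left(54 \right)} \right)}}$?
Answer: $\frac{9}{2738} \approx 0.0032871$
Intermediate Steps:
$A{\left(C \right)} = \frac{37}{3}$ ($A{\left(C \right)} = 6 - - \frac{19}{3} = 6 + \frac{19}{3} = \frac{37}{3}$)
$K{\left(G \right)} = 2 G^{2}$ ($K{\left(G \right)} = G 2 G = 2 G^{2}$)
$\frac{1}{K{\left(A{\left(54 \right)} \right)}} = \frac{1}{2 \left(\frac{37}{3}\right)^{2}} = \frac{1}{2 \cdot \frac{1369}{9}} = \frac{1}{\frac{2738}{9}} = \frac{9}{2738}$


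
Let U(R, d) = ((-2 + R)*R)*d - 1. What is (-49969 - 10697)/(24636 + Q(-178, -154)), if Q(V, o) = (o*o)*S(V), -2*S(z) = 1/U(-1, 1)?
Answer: -60666/18707 ≈ -3.2430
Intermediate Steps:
U(R, d) = -1 + R*d*(-2 + R) (U(R, d) = (R*(-2 + R))*d - 1 = R*d*(-2 + R) - 1 = -1 + R*d*(-2 + R))
S(z) = -¼ (S(z) = -1/(2*(-1 + 1*(-1)² - 2*(-1)*1)) = -1/(2*(-1 + 1*1 + 2)) = -1/(2*(-1 + 1 + 2)) = -½/2 = -½*½ = -¼)
Q(V, o) = -o²/4 (Q(V, o) = (o*o)*(-¼) = o²*(-¼) = -o²/4)
(-49969 - 10697)/(24636 + Q(-178, -154)) = (-49969 - 10697)/(24636 - ¼*(-154)²) = -60666/(24636 - ¼*23716) = -60666/(24636 - 5929) = -60666/18707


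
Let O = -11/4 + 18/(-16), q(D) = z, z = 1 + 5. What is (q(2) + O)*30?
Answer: 255/4 ≈ 63.750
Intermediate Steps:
z = 6
q(D) = 6
O = -31/8 (O = -11*¼ + 18*(-1/16) = -11/4 - 9/8 = -31/8 ≈ -3.8750)
(q(2) + O)*30 = (6 - 31/8)*30 = (17/8)*30 = 255/4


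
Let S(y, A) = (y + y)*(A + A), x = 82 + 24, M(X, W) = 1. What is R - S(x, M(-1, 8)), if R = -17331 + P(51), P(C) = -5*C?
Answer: -18010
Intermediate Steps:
x = 106
S(y, A) = 4*A*y (S(y, A) = (2*y)*(2*A) = 4*A*y)
R = -17586 (R = -17331 - 5*51 = -17331 - 255 = -17586)
R - S(x, M(-1, 8)) = -17586 - 4*106 = -17586 - 1*424 = -17586 - 424 = -18010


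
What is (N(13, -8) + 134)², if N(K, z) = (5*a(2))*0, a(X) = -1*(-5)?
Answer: 17956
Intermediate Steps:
a(X) = 5
N(K, z) = 0 (N(K, z) = (5*5)*0 = 25*0 = 0)
(N(13, -8) + 134)² = (0 + 134)² = 134² = 17956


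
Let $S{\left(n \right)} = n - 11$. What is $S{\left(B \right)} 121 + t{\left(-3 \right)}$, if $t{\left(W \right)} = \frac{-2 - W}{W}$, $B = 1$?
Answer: $- \frac{3631}{3} \approx -1210.3$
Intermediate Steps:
$S{\left(n \right)} = -11 + n$
$t{\left(W \right)} = \frac{-2 - W}{W}$
$S{\left(B \right)} 121 + t{\left(-3 \right)} = \left(-11 + 1\right) 121 + \frac{-2 - -3}{-3} = \left(-10\right) 121 - \frac{-2 + 3}{3} = -1210 - \frac{1}{3} = - \frac{3631}{3}$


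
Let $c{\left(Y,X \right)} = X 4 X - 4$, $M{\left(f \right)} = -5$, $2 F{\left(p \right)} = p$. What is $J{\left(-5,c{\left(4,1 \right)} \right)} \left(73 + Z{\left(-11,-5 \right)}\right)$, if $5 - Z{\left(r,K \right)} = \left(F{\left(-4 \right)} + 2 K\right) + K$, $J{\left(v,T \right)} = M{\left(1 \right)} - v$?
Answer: $0$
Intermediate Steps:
$F{\left(p \right)} = \frac{p}{2}$
$c{\left(Y,X \right)} = -4 + 4 X^{2}$ ($c{\left(Y,X \right)} = 4 X X - 4 = 4 X^{2} - 4 = -4 + 4 X^{2}$)
$J{\left(v,T \right)} = -5 - v$
$Z{\left(r,K \right)} = 7 - 3 K$ ($Z{\left(r,K \right)} = 5 - \left(\left(\frac{1}{2} \left(-4\right) + 2 K\right) + K\right) = 5 - \left(\left(-2 + 2 K\right) + K\right) = 5 - \left(-2 + 3 K\right) = 7 - 3 K$)
$J{\left(-5,c{\left(4,1 \right)} \right)} \left(73 + Z{\left(-11,-5 \right)}\right) = \left(-5 - -5\right) \left(73 + \left(7 - -15\right)\right) = \left(-5 + 5\right) \left(73 + \left(7 + 15\right)\right) = 0 \left(73 + 22\right) = 0 \cdot 95 = 0$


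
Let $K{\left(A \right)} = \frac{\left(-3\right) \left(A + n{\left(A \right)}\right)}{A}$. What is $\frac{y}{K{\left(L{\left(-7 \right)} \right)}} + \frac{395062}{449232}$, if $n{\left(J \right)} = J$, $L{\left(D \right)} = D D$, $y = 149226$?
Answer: $- \frac{5586227005}{224616} \approx -24870.0$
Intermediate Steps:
$L{\left(D \right)} = D^{2}$
$K{\left(A \right)} = -6$ ($K{\left(A \right)} = \frac{\left(-3\right) \left(A + A\right)}{A} = \frac{\left(-3\right) 2 A}{A} = \frac{\left(-6\right) A}{A} = -6$)
$\frac{y}{K{\left(L{\left(-7 \right)} \right)}} + \frac{395062}{449232} = \frac{149226}{-6} + \frac{395062}{449232} = 149226 \left(- \frac{1}{6}\right) + 395062 \cdot \frac{1}{449232} = -24871 + \frac{197531}{224616} = - \frac{5586227005}{224616}$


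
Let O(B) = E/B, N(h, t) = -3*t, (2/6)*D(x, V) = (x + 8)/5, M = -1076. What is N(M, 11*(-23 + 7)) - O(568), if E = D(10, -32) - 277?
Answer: 1500851/2840 ≈ 528.47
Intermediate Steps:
D(x, V) = 24/5 + 3*x/5 (D(x, V) = 3*((x + 8)/5) = 3*((8 + x)*(⅕)) = 3*(8/5 + x/5) = 24/5 + 3*x/5)
E = -1331/5 (E = (24/5 + (⅗)*10) - 277 = (24/5 + 6) - 277 = 54/5 - 277 = -1331/5 ≈ -266.20)
O(B) = -1331/(5*B)
N(M, 11*(-23 + 7)) - O(568) = -33*(-23 + 7) - (-1331)/(5*568) = -33*(-16) - (-1331)/(5*568) = -3*(-176) - 1*(-1331/2840) = 528 + 1331/2840 = 1500851/2840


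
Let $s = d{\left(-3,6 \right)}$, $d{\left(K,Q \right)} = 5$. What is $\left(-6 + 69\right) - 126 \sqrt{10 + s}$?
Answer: $63 - 126 \sqrt{15} \approx -425.0$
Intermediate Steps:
$s = 5$
$\left(-6 + 69\right) - 126 \sqrt{10 + s} = \left(-6 + 69\right) - 126 \sqrt{10 + 5} = 63 - 126 \sqrt{15}$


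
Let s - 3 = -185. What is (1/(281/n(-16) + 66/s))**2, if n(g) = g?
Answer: 2119936/681157801 ≈ 0.0031123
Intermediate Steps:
s = -182 (s = 3 - 185 = -182)
(1/(281/n(-16) + 66/s))**2 = (1/(281/(-16) + 66/(-182)))**2 = (1/(281*(-1/16) + 66*(-1/182)))**2 = (1/(-281/16 - 33/91))**2 = (1/(-26099/1456))**2 = (-1456/26099)**2 = 2119936/681157801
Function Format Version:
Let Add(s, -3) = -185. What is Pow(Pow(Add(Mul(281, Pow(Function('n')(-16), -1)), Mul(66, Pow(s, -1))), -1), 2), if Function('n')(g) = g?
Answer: Rational(2119936, 681157801) ≈ 0.0031123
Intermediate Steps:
s = -182 (s = Add(3, -185) = -182)
Pow(Pow(Add(Mul(281, Pow(Function('n')(-16), -1)), Mul(66, Pow(s, -1))), -1), 2) = Pow(Pow(Add(Mul(281, Pow(-16, -1)), Mul(66, Pow(-182, -1))), -1), 2) = Pow(Pow(Add(Mul(281, Rational(-1, 16)), Mul(66, Rational(-1, 182))), -1), 2) = Pow(Pow(Add(Rational(-281, 16), Rational(-33, 91)), -1), 2) = Pow(Pow(Rational(-26099, 1456), -1), 2) = Pow(Rational(-1456, 26099), 2) = Rational(2119936, 681157801)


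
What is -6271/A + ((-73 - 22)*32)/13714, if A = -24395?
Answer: 5919847/167276515 ≈ 0.035390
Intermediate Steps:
-6271/A + ((-73 - 22)*32)/13714 = -6271/(-24395) + ((-73 - 22)*32)/13714 = -6271*(-1/24395) - 95*32*(1/13714) = 6271/24395 - 3040*1/13714 = 6271/24395 - 1520/6857 = 5919847/167276515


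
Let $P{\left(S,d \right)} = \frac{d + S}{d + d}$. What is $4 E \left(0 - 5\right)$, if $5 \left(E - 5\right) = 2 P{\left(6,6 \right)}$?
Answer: $-108$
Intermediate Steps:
$P{\left(S,d \right)} = \frac{S + d}{2 d}$
$E = \frac{27}{5}$ ($E = 5 + \frac{2 \frac{6 + 6}{2 \cdot 6}}{5} = 5 + \frac{2 \cdot \frac{1}{2} \cdot \frac{1}{6} \cdot 12}{5} = 5 + \frac{2 \cdot 1}{5} = 5 + \frac{1}{5} \cdot 2 = 5 + \frac{2}{5} = \frac{27}{5} \approx 5.4$)
$4 E \left(0 - 5\right) = 4 \cdot \frac{27}{5} \left(0 - 5\right) = \frac{108 \left(0 - 5\right)}{5} = \frac{108}{5} \left(-5\right) = -108$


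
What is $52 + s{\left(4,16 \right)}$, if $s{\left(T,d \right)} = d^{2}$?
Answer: $308$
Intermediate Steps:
$52 + s{\left(4,16 \right)} = 52 + 16^{2} = 52 + 256 = 308$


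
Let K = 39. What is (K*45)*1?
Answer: 1755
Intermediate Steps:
(K*45)*1 = (39*45)*1 = 1755*1 = 1755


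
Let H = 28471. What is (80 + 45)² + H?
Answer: 44096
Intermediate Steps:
(80 + 45)² + H = (80 + 45)² + 28471 = 125² + 28471 = 15625 + 28471 = 44096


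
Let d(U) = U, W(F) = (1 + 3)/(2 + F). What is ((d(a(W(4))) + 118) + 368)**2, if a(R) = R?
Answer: 2131600/9 ≈ 2.3684e+5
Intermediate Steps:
W(F) = 4/(2 + F)
((d(a(W(4))) + 118) + 368)**2 = ((4/(2 + 4) + 118) + 368)**2 = ((4/6 + 118) + 368)**2 = ((4*(1/6) + 118) + 368)**2 = ((2/3 + 118) + 368)**2 = (356/3 + 368)**2 = (1460/3)**2 = 2131600/9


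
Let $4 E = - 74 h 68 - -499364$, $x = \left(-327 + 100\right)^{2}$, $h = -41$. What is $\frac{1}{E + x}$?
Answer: $\frac{1}{227948} \approx 4.387 \cdot 10^{-6}$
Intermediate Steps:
$x = 51529$ ($x = \left(-227\right)^{2} = 51529$)
$E = 176419$ ($E = \frac{\left(-74\right) \left(-41\right) 68 - -499364}{4} = \frac{3034 \cdot 68 + 499364}{4} = \frac{206312 + 499364}{4} = \frac{1}{4} \cdot 705676 = 176419$)
$\frac{1}{E + x} = \frac{1}{176419 + 51529} = \frac{1}{227948}$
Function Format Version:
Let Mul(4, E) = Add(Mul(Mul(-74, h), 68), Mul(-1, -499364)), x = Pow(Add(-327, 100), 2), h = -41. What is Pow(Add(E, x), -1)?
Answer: Rational(1, 227948) ≈ 4.3870e-6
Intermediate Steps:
x = 51529 (x = Pow(-227, 2) = 51529)
E = 176419 (E = Mul(Rational(1, 4), Add(Mul(Mul(-74, -41), 68), Mul(-1, -499364))) = Mul(Rational(1, 4), Add(Mul(3034, 68), 499364)) = Mul(Rational(1, 4), Add(206312, 499364)) = Mul(Rational(1, 4), 705676) = 176419)
Pow(Add(E, x), -1) = Pow(Add(176419, 51529), -1) = Pow(227948, -1) = Rational(1, 227948)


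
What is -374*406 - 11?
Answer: -151855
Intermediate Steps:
-374*406 - 11 = -151844 - 11 = -151855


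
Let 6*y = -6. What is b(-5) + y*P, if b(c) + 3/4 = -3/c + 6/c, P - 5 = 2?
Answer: -167/20 ≈ -8.3500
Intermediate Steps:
y = -1 (y = (⅙)*(-6) = -1)
P = 7 (P = 5 + 2 = 7)
b(c) = -¾ + 3/c (b(c) = -¾ + (-3/c + 6/c) = -¾ + 3/c)
b(-5) + y*P = (-¾ + 3/(-5)) - 1*7 = (-¾ + 3*(-⅕)) - 7 = (-¾ - ⅗) - 7 = -27/20 - 7 = -167/20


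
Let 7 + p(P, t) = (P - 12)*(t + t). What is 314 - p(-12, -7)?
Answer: -15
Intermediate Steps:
p(P, t) = -7 + 2*t*(-12 + P) (p(P, t) = -7 + (P - 12)*(t + t) = -7 + (-12 + P)*(2*t) = -7 + 2*t*(-12 + P))
314 - p(-12, -7) = 314 - (-7 - 24*(-7) + 2*(-12)*(-7)) = 314 - (-7 + 168 + 168) = 314 - 1*329 = 314 - 329 = -15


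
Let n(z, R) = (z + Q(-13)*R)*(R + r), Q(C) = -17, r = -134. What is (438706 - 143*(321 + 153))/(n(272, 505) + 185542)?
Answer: -370924/2898581 ≈ -0.12797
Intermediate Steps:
n(z, R) = (-134 + R)*(z - 17*R) (n(z, R) = (z - 17*R)*(R - 134) = (z - 17*R)*(-134 + R) = (-134 + R)*(z - 17*R))
(438706 - 143*(321 + 153))/(n(272, 505) + 185542) = (438706 - 143*(321 + 153))/((-134*272 - 17*505² + 2278*505 + 505*272) + 185542) = (438706 - 143*474)/((-36448 - 17*255025 + 1150390 + 137360) + 185542) = (438706 - 67782)/((-36448 - 4335425 + 1150390 + 137360) + 185542) = 370924/(-3084123 + 185542) = 370924/(-2898581) = 370924*(-1/2898581) = -370924/2898581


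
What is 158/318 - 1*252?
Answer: -39989/159 ≈ -251.50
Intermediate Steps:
158/318 - 1*252 = 158*(1/318) - 252 = 79/159 - 252 = -39989/159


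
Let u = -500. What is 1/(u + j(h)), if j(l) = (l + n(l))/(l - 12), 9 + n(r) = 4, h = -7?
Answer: -19/9488 ≈ -0.0020025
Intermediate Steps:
n(r) = -5 (n(r) = -9 + 4 = -5)
j(l) = (-5 + l)/(-12 + l) (j(l) = (l - 5)/(l - 12) = (-5 + l)/(-12 + l))
1/(u + j(h)) = 1/(-500 + (-5 - 7)/(-12 - 7)) = 1/(-500 - 12/(-19)) = 1/(-500 - 1/19*(-12)) = 1/(-500 + 12/19) = 1/(-9488/19) = -19/9488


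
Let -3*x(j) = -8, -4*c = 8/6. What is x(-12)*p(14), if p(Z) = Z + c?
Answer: 328/9 ≈ 36.444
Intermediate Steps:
c = -⅓ (c = -2/6 = -¼*4/3 = -⅓ ≈ -0.33333)
x(j) = 8/3 (x(j) = -⅓*(-8) = 8/3)
p(Z) = -⅓ + Z (p(Z) = Z - ⅓ = -⅓ + Z)
x(-12)*p(14) = 8*(-⅓ + 14)/3 = (8/3)*(41/3) = 328/9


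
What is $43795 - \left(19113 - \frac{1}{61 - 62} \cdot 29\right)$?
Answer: $24653$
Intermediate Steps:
$43795 - \left(19113 - \frac{1}{61 - 62} \cdot 29\right) = 43795 - \left(19113 - \frac{1}{-1} \cdot 29\right) = 43795 + \left(-19190 + \left(\left(-1\right) 29 + 77\right)\right) = 43795 + \left(-19190 + \left(-29 + 77\right)\right) = 43795 + \left(-19190 + 48\right) = 43795 - 19142 = 24653$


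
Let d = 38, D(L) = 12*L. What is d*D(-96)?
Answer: -43776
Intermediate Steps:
d*D(-96) = 38*(12*(-96)) = 38*(-1152) = -43776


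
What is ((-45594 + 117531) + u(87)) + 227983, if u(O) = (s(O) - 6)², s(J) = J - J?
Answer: 299956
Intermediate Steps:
s(J) = 0
u(O) = 36 (u(O) = (0 - 6)² = (-6)² = 36)
((-45594 + 117531) + u(87)) + 227983 = ((-45594 + 117531) + 36) + 227983 = (71937 + 36) + 227983 = 71973 + 227983 = 299956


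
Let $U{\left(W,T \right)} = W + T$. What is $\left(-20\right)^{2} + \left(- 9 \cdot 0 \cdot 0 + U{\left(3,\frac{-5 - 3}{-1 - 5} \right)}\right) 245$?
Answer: $\frac{4385}{3} \approx 1461.7$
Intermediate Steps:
$U{\left(W,T \right)} = T + W$
$\left(-20\right)^{2} + \left(- 9 \cdot 0 \cdot 0 + U{\left(3,\frac{-5 - 3}{-1 - 5} \right)}\right) 245 = \left(-20\right)^{2} + \left(- 9 \cdot 0 \cdot 0 + \left(\frac{-5 - 3}{-1 - 5} + 3\right)\right) 245 = 400 + \left(\left(-9\right) 0 + \left(- \frac{8}{-6} + 3\right)\right) 245 = 400 + \left(0 + \left(\left(-8\right) \left(- \frac{1}{6}\right) + 3\right)\right) 245 = 400 + \left(0 + \left(\frac{4}{3} + 3\right)\right) 245 = 400 + \left(0 + \frac{13}{3}\right) 245 = 400 + \frac{13}{3} \cdot 245 = 400 + \frac{3185}{3} = \frac{4385}{3}$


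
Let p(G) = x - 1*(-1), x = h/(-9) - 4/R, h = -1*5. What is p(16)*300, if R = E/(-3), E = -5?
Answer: -760/3 ≈ -253.33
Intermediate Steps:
h = -5
R = 5/3 (R = -5/(-3) = -5*(-1/3) = 5/3 ≈ 1.6667)
x = -83/45 (x = -5/(-9) - 4/5/3 = -5*(-1/9) - 4*3/5 = 5/9 - 12/5 = -83/45 ≈ -1.8444)
p(G) = -38/45 (p(G) = -83/45 - 1*(-1) = -83/45 + 1 = -38/45)
p(16)*300 = -38/45*300 = -760/3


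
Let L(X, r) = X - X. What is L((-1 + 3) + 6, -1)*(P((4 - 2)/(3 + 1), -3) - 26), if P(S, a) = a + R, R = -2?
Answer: 0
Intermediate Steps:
P(S, a) = -2 + a (P(S, a) = a - 2 = -2 + a)
L(X, r) = 0
L((-1 + 3) + 6, -1)*(P((4 - 2)/(3 + 1), -3) - 26) = 0*((-2 - 3) - 26) = 0*(-5 - 26) = 0*(-31) = 0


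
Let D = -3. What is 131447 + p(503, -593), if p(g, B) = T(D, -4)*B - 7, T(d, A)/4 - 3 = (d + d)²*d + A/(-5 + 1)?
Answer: 378128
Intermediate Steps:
T(d, A) = 12 - A + 16*d³ (T(d, A) = 12 + 4*((d + d)²*d + A/(-5 + 1)) = 12 + 4*((2*d)²*d + A/(-4)) = 12 + 4*((4*d²)*d - A/4) = 12 + 4*(4*d³ - A/4) = 12 + (-A + 16*d³) = 12 - A + 16*d³)
p(g, B) = -7 - 416*B (p(g, B) = (12 - 1*(-4) + 16*(-3)³)*B - 7 = (12 + 4 + 16*(-27))*B - 7 = (12 + 4 - 432)*B - 7 = -416*B - 7 = -7 - 416*B)
131447 + p(503, -593) = 131447 + (-7 - 416*(-593)) = 131447 + (-7 + 246688) = 131447 + 246681 = 378128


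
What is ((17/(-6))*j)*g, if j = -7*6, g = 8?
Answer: 952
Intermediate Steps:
j = -42
((17/(-6))*j)*g = ((17/(-6))*(-42))*8 = ((17*(-⅙))*(-42))*8 = -17/6*(-42)*8 = 119*8 = 952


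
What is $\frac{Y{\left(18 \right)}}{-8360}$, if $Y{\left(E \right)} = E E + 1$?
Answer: $- \frac{65}{1672} \approx -0.038876$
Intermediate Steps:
$Y{\left(E \right)} = 1 + E^{2}$ ($Y{\left(E \right)} = E^{2} + 1 = 1 + E^{2}$)
$\frac{Y{\left(18 \right)}}{-8360} = \frac{1 + 18^{2}}{-8360} = \left(1 + 324\right) \left(- \frac{1}{8360}\right) = 325 \left(- \frac{1}{8360}\right) = - \frac{65}{1672}$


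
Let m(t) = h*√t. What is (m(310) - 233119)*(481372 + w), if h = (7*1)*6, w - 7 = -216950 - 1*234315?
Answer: -7020145566 + 1264788*√310 ≈ -6.9979e+9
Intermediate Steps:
w = -451258 (w = 7 + (-216950 - 1*234315) = 7 + (-216950 - 234315) = 7 - 451265 = -451258)
h = 42 (h = 7*6 = 42)
m(t) = 42*√t
(m(310) - 233119)*(481372 + w) = (42*√310 - 233119)*(481372 - 451258) = (-233119 + 42*√310)*30114 = -7020145566 + 1264788*√310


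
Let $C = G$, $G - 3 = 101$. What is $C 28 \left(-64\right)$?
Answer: $-186368$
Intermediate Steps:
$G = 104$ ($G = 3 + 101 = 104$)
$C = 104$
$C 28 \left(-64\right) = 104 \cdot 28 \left(-64\right) = 2912 \left(-64\right) = -186368$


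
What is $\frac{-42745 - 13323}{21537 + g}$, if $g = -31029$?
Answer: $\frac{14017}{2373} \approx 5.9069$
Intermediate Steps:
$\frac{-42745 - 13323}{21537 + g} = \frac{-42745 - 13323}{21537 - 31029} = - \frac{56068}{-9492} = \left(-56068\right) \left(- \frac{1}{9492}\right) = \frac{14017}{2373}$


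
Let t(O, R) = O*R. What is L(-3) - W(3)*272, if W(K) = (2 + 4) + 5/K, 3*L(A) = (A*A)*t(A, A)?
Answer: -6175/3 ≈ -2058.3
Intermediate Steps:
L(A) = A⁴/3 (L(A) = ((A*A)*(A*A))/3 = (A²*A²)/3 = A⁴/3)
W(K) = 6 + 5/K
L(-3) - W(3)*272 = (⅓)*(-3)⁴ - (6 + 5/3)*272 = (⅓)*81 - (6 + 5*(⅓))*272 = 27 - (6 + 5/3)*272 = 27 - 23*272/3 = 27 - 1*6256/3 = 27 - 6256/3 = -6175/3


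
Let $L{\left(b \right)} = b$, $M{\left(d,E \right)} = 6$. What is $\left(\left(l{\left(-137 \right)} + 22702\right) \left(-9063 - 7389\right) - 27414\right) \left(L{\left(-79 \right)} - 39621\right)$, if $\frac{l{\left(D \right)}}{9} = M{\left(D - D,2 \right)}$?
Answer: $14864042302200$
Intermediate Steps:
$l{\left(D \right)} = 54$ ($l{\left(D \right)} = 9 \cdot 6 = 54$)
$\left(\left(l{\left(-137 \right)} + 22702\right) \left(-9063 - 7389\right) - 27414\right) \left(L{\left(-79 \right)} - 39621\right) = \left(\left(54 + 22702\right) \left(-9063 - 7389\right) - 27414\right) \left(-79 - 39621\right) = \left(22756 \left(-16452\right) - 27414\right) \left(-39700\right) = \left(-374381712 - 27414\right) \left(-39700\right) = \left(-374409126\right) \left(-39700\right) = 14864042302200$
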